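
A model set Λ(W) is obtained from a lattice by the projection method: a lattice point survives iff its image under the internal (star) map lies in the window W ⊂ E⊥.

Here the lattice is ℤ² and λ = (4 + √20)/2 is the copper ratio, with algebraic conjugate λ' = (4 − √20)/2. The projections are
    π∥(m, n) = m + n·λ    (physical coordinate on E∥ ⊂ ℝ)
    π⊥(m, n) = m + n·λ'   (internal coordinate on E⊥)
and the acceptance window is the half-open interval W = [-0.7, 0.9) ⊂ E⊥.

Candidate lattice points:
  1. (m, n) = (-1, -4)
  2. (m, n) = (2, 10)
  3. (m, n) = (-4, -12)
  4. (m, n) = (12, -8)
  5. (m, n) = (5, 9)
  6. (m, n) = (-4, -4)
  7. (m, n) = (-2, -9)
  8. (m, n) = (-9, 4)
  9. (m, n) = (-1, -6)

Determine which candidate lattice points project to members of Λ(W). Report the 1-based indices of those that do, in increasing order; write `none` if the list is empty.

1, 2, 7, 9

Compute λ' = (4−√20)/2 = -0.23607, so π⊥(m,n) = m -0.23607·n.
#1 (-1,-4): internal coord -1 + (-4)·λ' = -0.05573; -0.05573 ∈ [-0.7, 0.9) → IN Λ
#2 (2,10): internal coord 2 + (10)·λ' = -0.36068; -0.36068 ∈ [-0.7, 0.9) → IN Λ
#3 (-4,-12): internal coord -4 + (-12)·λ' = -1.16718; -1.16718 ∉ [-0.7, 0.9) → out
#4 (12,-8): internal coord 12 + (-8)·λ' = +13.88854; +13.88854 ∉ [-0.7, 0.9) → out
#5 (5,9): internal coord 5 + (9)·λ' = +2.87539; +2.87539 ∉ [-0.7, 0.9) → out
#6 (-4,-4): internal coord -4 + (-4)·λ' = -3.05573; -3.05573 ∉ [-0.7, 0.9) → out
#7 (-2,-9): internal coord -2 + (-9)·λ' = +0.12461; +0.12461 ∈ [-0.7, 0.9) → IN Λ
#8 (-9,4): internal coord -9 + (4)·λ' = -9.94427; -9.94427 ∉ [-0.7, 0.9) → out
#9 (-1,-6): internal coord -1 + (-6)·λ' = +0.41641; +0.41641 ∈ [-0.7, 0.9) → IN Λ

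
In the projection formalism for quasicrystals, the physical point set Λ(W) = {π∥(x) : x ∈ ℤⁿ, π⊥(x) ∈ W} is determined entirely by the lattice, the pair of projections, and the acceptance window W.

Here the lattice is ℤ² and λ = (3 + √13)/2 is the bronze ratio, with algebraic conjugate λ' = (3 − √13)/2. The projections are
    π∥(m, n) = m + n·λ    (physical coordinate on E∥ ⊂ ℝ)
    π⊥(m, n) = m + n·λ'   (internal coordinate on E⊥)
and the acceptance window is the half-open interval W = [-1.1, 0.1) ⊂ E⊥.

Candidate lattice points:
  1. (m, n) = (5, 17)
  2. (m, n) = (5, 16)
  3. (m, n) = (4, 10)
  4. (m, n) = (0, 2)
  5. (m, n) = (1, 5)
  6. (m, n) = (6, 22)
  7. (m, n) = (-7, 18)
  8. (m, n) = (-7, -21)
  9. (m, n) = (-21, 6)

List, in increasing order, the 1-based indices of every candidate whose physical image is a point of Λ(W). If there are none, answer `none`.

1, 4, 5, 6, 8

λ' = (3−√13)/2 ≈ -0.302776.
#1 (5,17): internal coord 5 + (17)·λ' = -0.147186; -0.147186 ∈ [-1.1, 0.1) → IN Λ
#2 (5,16): internal coord 5 + (16)·λ' = +0.155590; +0.155590 ∉ [-1.1, 0.1) → out
#3 (4,10): internal coord 4 + (10)·λ' = +0.972244; +0.972244 ∉ [-1.1, 0.1) → out
#4 (0,2): internal coord 0 + (2)·λ' = -0.605551; -0.605551 ∈ [-1.1, 0.1) → IN Λ
#5 (1,5): internal coord 1 + (5)·λ' = -0.513878; -0.513878 ∈ [-1.1, 0.1) → IN Λ
#6 (6,22): internal coord 6 + (22)·λ' = -0.661064; -0.661064 ∈ [-1.1, 0.1) → IN Λ
#7 (-7,18): internal coord -7 + (18)·λ' = -12.449961; -12.449961 ∉ [-1.1, 0.1) → out
#8 (-7,-21): internal coord -7 + (-21)·λ' = -0.641712; -0.641712 ∈ [-1.1, 0.1) → IN Λ
#9 (-21,6): internal coord -21 + (6)·λ' = -22.816654; -22.816654 ∉ [-1.1, 0.1) → out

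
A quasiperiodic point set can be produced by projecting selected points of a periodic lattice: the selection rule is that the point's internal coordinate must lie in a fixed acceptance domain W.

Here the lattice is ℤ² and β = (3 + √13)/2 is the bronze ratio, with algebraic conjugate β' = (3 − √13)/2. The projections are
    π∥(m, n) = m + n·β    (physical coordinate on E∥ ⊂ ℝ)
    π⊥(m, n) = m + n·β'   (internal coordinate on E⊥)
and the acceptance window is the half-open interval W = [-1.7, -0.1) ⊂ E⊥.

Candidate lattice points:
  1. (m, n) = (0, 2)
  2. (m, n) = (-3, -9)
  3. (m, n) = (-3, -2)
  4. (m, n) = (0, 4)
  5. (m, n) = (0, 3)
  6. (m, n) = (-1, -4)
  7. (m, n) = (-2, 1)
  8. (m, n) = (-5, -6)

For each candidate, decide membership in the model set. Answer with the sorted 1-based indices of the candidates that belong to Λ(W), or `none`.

Numerically β ≈ 3.302776 and β' = −1/β ≈ -0.302776.
candidate 1: (m,n)=(0,2) → π∥ = 0+2·β ≈ 6.605551, π⊥ = 0+2·β' ≈ -0.605551 ∈ [-1.7, -0.1) ⇒ IN Λ
candidate 2: (m,n)=(-3,-9) → π∥ = -3-9·β ≈ -32.724981, π⊥ = -3-9·β' ≈ -0.275019 ∈ [-1.7, -0.1) ⇒ IN Λ
candidate 3: (m,n)=(-3,-2) → π∥ = -3-2·β ≈ -9.605551, π⊥ = -3-2·β' ≈ -2.394449 ∉ [-1.7, -0.1) ⇒ out
candidate 4: (m,n)=(0,4) → π∥ = 0+4·β ≈ 13.211103, π⊥ = 0+4·β' ≈ -1.211103 ∈ [-1.7, -0.1) ⇒ IN Λ
candidate 5: (m,n)=(0,3) → π∥ = 0+3·β ≈ 9.908327, π⊥ = 0+3·β' ≈ -0.908327 ∈ [-1.7, -0.1) ⇒ IN Λ
candidate 6: (m,n)=(-1,-4) → π∥ = -1-4·β ≈ -14.211103, π⊥ = -1-4·β' ≈ 0.211103 ∉ [-1.7, -0.1) ⇒ out
candidate 7: (m,n)=(-2,1) → π∥ = -2+1·β ≈ 1.302776, π⊥ = -2+1·β' ≈ -2.302776 ∉ [-1.7, -0.1) ⇒ out
candidate 8: (m,n)=(-5,-6) → π∥ = -5-6·β ≈ -24.816654, π⊥ = -5-6·β' ≈ -3.183346 ∉ [-1.7, -0.1) ⇒ out

1, 2, 4, 5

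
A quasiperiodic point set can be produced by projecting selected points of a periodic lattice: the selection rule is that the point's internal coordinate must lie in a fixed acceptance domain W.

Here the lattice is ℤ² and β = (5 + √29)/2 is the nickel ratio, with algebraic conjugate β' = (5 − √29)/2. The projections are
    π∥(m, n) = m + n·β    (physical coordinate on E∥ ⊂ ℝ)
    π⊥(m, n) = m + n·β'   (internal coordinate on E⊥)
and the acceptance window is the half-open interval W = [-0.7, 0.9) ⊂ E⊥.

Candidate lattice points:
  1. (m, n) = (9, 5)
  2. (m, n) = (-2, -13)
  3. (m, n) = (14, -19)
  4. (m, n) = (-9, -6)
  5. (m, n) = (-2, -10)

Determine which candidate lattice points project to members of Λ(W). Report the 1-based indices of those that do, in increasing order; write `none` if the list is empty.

2, 5

Compute β' = (5−√29)/2 = -0.19258, so π⊥(m,n) = m -0.19258·n.
[1] lift (9,5): star map gives 8.03709; window check -0.7 ≤ 8.03709 < 0.9 is false → out
[2] lift (-2,-13): star map gives 0.50357; window check -0.7 ≤ 0.50357 < 0.9 is true → IN Λ
[3] lift (14,-19): star map gives 17.65907; window check -0.7 ≤ 17.65907 < 0.9 is false → out
[4] lift (-9,-6): star map gives -7.84451; window check -0.7 ≤ -7.84451 < 0.9 is false → out
[5] lift (-2,-10): star map gives -0.07418; window check -0.7 ≤ -0.07418 < 0.9 is true → IN Λ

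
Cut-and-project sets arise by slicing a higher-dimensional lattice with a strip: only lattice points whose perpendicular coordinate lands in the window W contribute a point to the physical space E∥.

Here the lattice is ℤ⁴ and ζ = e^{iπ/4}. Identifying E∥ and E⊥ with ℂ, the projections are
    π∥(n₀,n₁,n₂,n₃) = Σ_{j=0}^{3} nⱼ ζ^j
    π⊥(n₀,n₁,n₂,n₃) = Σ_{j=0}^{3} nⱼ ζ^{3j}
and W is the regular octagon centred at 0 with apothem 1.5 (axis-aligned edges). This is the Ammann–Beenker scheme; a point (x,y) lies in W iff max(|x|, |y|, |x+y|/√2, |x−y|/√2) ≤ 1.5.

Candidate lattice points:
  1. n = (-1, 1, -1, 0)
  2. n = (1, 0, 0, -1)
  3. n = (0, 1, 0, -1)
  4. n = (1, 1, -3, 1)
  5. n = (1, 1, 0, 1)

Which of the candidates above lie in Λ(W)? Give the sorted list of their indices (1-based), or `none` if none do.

With ζ = e^{iπ/4} the internal vectors are ζ^0,ζ^3,ζ^6,ζ^9.
#1 (-1, 1, -1, 0): internal (-1.70711, 1.70711); octagon support 2.41421 vs apothem 1.5 → ∉ W
#2 (1, 0, 0, -1): internal (0.29289, -0.70711); octagon support 0.70711 vs apothem 1.5 → ∈ W
#3 (0, 1, 0, -1): internal (-1.41421, 0.00000); octagon support 1.41421 vs apothem 1.5 → ∈ W
#4 (1, 1, -3, 1): internal (1.00000, 4.41421); octagon support 4.41421 vs apothem 1.5 → ∉ W
#5 (1, 1, 0, 1): internal (1.00000, 1.41421); octagon support 1.70711 vs apothem 1.5 → ∉ W

2, 3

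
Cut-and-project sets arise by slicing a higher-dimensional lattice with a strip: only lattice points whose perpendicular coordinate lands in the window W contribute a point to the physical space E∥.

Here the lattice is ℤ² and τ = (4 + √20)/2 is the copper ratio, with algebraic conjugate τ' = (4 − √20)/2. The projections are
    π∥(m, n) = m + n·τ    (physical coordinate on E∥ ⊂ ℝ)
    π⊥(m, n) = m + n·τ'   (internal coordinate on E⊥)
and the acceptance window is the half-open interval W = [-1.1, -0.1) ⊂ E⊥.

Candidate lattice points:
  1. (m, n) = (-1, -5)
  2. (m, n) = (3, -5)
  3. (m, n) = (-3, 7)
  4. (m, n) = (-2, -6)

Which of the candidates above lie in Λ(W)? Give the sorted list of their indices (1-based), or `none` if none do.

τ' = (4−√20)/2 ≈ -0.236068.
#1 (-1,-5): internal coord -1 + (-5)·τ' = +0.180340; +0.180340 ∉ [-1.1, -0.1) → out
#2 (3,-5): internal coord 3 + (-5)·τ' = +4.180340; +4.180340 ∉ [-1.1, -0.1) → out
#3 (-3,7): internal coord -3 + (7)·τ' = -4.652476; -4.652476 ∉ [-1.1, -0.1) → out
#4 (-2,-6): internal coord -2 + (-6)·τ' = -0.583592; -0.583592 ∈ [-1.1, -0.1) → IN Λ

4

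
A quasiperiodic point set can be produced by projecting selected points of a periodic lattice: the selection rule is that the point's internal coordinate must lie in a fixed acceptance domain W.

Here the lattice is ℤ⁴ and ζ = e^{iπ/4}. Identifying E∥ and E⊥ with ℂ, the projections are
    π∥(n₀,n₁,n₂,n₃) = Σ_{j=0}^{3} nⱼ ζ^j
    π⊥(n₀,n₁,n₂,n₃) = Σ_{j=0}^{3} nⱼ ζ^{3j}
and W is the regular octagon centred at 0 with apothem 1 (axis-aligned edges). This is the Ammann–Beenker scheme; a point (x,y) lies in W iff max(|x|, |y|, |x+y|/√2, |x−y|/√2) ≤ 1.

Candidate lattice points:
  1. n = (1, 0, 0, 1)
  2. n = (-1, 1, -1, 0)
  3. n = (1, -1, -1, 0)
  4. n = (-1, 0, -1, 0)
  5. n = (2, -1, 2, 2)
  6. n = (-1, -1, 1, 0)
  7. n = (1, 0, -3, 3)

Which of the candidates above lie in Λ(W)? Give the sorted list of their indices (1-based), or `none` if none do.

none

With ζ = e^{iπ/4} the internal vectors are ζ^0,ζ^3,ζ^6,ζ^9.
#1 (1, 0, 0, 1): internal (1.70711, 0.70711); octagon support 1.70711 vs apothem 1 → ∉ W
#2 (-1, 1, -1, 0): internal (-1.70711, 1.70711); octagon support 2.41421 vs apothem 1 → ∉ W
#3 (1, -1, -1, 0): internal (1.70711, 0.29289); octagon support 1.70711 vs apothem 1 → ∉ W
#4 (-1, 0, -1, 0): internal (-1.00000, 1.00000); octagon support 1.41421 vs apothem 1 → ∉ W
#5 (2, -1, 2, 2): internal (4.12132, -1.29289); octagon support 4.12132 vs apothem 1 → ∉ W
#6 (-1, -1, 1, 0): internal (-0.29289, -1.70711); octagon support 1.70711 vs apothem 1 → ∉ W
#7 (1, 0, -3, 3): internal (3.12132, 5.12132); octagon support 5.82843 vs apothem 1 → ∉ W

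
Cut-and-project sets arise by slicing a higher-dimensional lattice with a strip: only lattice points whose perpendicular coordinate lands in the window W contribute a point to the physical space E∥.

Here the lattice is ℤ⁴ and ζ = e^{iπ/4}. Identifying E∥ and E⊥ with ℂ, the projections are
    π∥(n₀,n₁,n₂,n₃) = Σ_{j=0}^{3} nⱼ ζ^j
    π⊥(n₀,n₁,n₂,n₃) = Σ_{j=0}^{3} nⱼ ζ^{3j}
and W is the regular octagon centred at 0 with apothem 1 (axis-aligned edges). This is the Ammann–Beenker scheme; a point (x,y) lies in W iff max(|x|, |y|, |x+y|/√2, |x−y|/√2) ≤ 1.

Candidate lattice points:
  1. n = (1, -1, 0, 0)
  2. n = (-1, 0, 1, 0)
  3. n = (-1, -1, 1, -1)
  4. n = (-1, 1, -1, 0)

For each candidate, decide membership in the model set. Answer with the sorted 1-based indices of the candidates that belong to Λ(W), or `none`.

none

With ζ = e^{iπ/4} the internal vectors are ζ^0,ζ^3,ζ^6,ζ^9.
candidate 1: n = (1, -1, 0, 0) → π⊥ ≈ (+1.70711, -0.70711); max(|x|,|y|,|x±y|/√2) = 1.70711 > 1 ⇒ ∉ W
candidate 2: n = (-1, 0, 1, 0) → π⊥ ≈ (-1.00000, -1.00000); max(|x|,|y|,|x±y|/√2) = 1.41421 > 1 ⇒ ∉ W
candidate 3: n = (-1, -1, 1, -1) → π⊥ ≈ (-1.00000, -2.41421); max(|x|,|y|,|x±y|/√2) = 2.41421 > 1 ⇒ ∉ W
candidate 4: n = (-1, 1, -1, 0) → π⊥ ≈ (-1.70711, +1.70711); max(|x|,|y|,|x±y|/√2) = 2.41421 > 1 ⇒ ∉ W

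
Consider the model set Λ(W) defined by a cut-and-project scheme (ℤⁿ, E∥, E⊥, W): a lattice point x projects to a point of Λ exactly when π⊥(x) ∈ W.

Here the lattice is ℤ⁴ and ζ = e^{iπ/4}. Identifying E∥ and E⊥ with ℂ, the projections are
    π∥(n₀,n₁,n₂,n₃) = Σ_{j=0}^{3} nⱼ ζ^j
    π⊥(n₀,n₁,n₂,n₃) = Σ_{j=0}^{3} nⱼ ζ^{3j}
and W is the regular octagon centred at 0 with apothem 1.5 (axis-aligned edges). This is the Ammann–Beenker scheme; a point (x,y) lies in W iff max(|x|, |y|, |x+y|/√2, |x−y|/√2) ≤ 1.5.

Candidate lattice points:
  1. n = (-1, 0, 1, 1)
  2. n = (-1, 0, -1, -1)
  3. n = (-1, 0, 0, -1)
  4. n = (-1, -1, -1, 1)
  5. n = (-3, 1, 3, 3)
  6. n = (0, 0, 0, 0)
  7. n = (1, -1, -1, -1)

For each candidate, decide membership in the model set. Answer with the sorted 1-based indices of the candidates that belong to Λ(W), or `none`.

π⊥(n) = n₀ + n₁ζ³ + n₂ζ⁶ + n₃ζ⁹ where ζ = e^{iπ/4}.
#1 (-1, 0, 1, 1): internal (-0.292893, -0.292893); octagon support 0.414214 vs apothem 1.5 → ∈ W
#2 (-1, 0, -1, -1): internal (-1.707107, 0.292893); octagon support 1.707107 vs apothem 1.5 → ∉ W
#3 (-1, 0, 0, -1): internal (-1.707107, -0.707107); octagon support 1.707107 vs apothem 1.5 → ∉ W
#4 (-1, -1, -1, 1): internal (0.414214, 1.000000); octagon support 1.000000 vs apothem 1.5 → ∈ W
#5 (-3, 1, 3, 3): internal (-1.585786, -0.171573); octagon support 1.585786 vs apothem 1.5 → ∉ W
#6 (0, 0, 0, 0): internal (0.000000, 0.000000); octagon support 0.000000 vs apothem 1.5 → ∈ W
#7 (1, -1, -1, -1): internal (1.000000, -0.414214); octagon support 1.000000 vs apothem 1.5 → ∈ W

1, 4, 6, 7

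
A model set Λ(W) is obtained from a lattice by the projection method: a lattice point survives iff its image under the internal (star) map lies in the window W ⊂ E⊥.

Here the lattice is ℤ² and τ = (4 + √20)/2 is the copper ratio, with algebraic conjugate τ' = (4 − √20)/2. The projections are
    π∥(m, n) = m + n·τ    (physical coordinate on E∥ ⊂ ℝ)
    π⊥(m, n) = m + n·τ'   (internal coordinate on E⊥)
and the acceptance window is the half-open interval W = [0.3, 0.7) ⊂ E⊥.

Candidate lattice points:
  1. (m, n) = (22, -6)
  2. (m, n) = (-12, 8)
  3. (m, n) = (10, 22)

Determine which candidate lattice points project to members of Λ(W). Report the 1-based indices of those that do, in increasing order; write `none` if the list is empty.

none

Compute τ' = (4−√20)/2 = -0.236068, so π⊥(m,n) = m -0.236068·n.
candidate 1: (m,n)=(22,-6) → π∥ = 22-6·τ ≈ -3.416408, π⊥ = 22-6·τ' ≈ 23.416408 ∉ [0.3, 0.7) ⇒ out
candidate 2: (m,n)=(-12,8) → π∥ = -12+8·τ ≈ 21.888544, π⊥ = -12+8·τ' ≈ -13.888544 ∉ [0.3, 0.7) ⇒ out
candidate 3: (m,n)=(10,22) → π∥ = 10+22·τ ≈ 103.193496, π⊥ = 10+22·τ' ≈ 4.806504 ∉ [0.3, 0.7) ⇒ out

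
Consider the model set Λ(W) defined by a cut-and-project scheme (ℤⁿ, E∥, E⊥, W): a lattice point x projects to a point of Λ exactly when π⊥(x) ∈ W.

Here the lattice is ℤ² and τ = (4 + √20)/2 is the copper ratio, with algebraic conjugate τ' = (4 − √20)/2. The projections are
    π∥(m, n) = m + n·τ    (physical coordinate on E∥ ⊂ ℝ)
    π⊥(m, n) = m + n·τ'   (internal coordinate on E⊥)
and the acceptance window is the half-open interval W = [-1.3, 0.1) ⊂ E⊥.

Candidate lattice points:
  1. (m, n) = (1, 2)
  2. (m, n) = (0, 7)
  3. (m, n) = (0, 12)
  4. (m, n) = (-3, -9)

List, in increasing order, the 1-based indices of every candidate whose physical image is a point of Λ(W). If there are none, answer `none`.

4

τ' = (4−√20)/2 ≈ -0.23607.
#1 (1,2): internal coord 1 + (2)·τ' = +0.52786; +0.52786 ∉ [-1.3, 0.1) → out
#2 (0,7): internal coord 0 + (7)·τ' = -1.65248; -1.65248 ∉ [-1.3, 0.1) → out
#3 (0,12): internal coord 0 + (12)·τ' = -2.83282; -2.83282 ∉ [-1.3, 0.1) → out
#4 (-3,-9): internal coord -3 + (-9)·τ' = -0.87539; -0.87539 ∈ [-1.3, 0.1) → IN Λ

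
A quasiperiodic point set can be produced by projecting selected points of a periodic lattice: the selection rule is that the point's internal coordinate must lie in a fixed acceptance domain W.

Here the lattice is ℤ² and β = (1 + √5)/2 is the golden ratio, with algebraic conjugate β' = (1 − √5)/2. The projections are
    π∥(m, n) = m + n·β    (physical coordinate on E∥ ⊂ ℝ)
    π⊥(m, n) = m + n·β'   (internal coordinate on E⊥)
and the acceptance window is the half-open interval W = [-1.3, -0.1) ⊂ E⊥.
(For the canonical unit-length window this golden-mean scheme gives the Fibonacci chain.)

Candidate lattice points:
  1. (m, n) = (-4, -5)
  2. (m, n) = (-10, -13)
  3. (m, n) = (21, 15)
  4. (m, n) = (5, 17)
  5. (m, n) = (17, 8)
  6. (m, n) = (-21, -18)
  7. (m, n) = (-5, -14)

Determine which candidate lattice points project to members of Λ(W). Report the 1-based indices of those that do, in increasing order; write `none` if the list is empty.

1

β' = (1−√5)/2 ≈ -0.61803.
[1] lift (-4,-5): star map gives -0.90983; window check -1.3 ≤ -0.90983 < -0.1 is true → IN Λ
[2] lift (-10,-13): star map gives -1.96556; window check -1.3 ≤ -1.96556 < -0.1 is false → out
[3] lift (21,15): star map gives 11.72949; window check -1.3 ≤ 11.72949 < -0.1 is false → out
[4] lift (5,17): star map gives -5.50658; window check -1.3 ≤ -5.50658 < -0.1 is false → out
[5] lift (17,8): star map gives 12.05573; window check -1.3 ≤ 12.05573 < -0.1 is false → out
[6] lift (-21,-18): star map gives -9.87539; window check -1.3 ≤ -9.87539 < -0.1 is false → out
[7] lift (-5,-14): star map gives 3.65248; window check -1.3 ≤ 3.65248 < -0.1 is false → out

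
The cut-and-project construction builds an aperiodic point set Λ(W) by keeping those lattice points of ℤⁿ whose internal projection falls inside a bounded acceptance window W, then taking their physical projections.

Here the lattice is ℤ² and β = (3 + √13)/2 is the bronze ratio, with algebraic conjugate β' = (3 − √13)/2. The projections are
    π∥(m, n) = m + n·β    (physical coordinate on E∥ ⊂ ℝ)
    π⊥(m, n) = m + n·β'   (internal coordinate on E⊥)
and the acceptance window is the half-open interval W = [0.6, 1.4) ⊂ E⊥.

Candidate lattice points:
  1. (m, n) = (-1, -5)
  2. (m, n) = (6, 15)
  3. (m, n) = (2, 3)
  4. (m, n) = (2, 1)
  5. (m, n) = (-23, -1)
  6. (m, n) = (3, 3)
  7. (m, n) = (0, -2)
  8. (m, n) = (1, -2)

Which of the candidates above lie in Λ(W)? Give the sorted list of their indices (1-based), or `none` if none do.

Numerically β ≈ 3.302776 and β' = −1/β ≈ -0.302776.
#1 (-1,-5): internal coord -1 + (-5)·β' = +0.513878; +0.513878 ∉ [0.6, 1.4) → out
#2 (6,15): internal coord 6 + (15)·β' = +1.458365; +1.458365 ∉ [0.6, 1.4) → out
#3 (2,3): internal coord 2 + (3)·β' = +1.091673; +1.091673 ∈ [0.6, 1.4) → IN Λ
#4 (2,1): internal coord 2 + (1)·β' = +1.697224; +1.697224 ∉ [0.6, 1.4) → out
#5 (-23,-1): internal coord -23 + (-1)·β' = -22.697224; -22.697224 ∉ [0.6, 1.4) → out
#6 (3,3): internal coord 3 + (3)·β' = +2.091673; +2.091673 ∉ [0.6, 1.4) → out
#7 (0,-2): internal coord 0 + (-2)·β' = +0.605551; +0.605551 ∈ [0.6, 1.4) → IN Λ
#8 (1,-2): internal coord 1 + (-2)·β' = +1.605551; +1.605551 ∉ [0.6, 1.4) → out

3, 7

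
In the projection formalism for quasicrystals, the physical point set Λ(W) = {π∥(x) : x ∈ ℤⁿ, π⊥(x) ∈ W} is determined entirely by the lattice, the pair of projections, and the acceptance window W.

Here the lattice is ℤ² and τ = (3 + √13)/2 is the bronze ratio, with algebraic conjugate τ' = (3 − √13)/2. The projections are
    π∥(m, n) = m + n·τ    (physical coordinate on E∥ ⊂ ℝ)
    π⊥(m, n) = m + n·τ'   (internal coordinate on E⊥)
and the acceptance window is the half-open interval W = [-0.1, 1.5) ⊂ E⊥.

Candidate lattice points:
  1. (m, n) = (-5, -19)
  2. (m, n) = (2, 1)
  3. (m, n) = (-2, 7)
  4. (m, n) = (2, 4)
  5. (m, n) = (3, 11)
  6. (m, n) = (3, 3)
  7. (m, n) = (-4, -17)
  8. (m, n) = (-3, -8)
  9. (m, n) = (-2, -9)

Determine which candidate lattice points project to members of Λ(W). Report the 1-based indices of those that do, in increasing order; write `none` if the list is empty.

1, 4, 7, 9

Compute τ' = (3−√13)/2 = -0.302776, so π⊥(m,n) = m -0.302776·n.
candidate 1: (m,n)=(-5,-19) → π∥ = -5-19·τ ≈ -67.752737, π⊥ = -5-19·τ' ≈ 0.752737 ∈ [-0.1, 1.5) ⇒ IN Λ
candidate 2: (m,n)=(2,1) → π∥ = 2+1·τ ≈ 5.302776, π⊥ = 2+1·τ' ≈ 1.697224 ∉ [-0.1, 1.5) ⇒ out
candidate 3: (m,n)=(-2,7) → π∥ = -2+7·τ ≈ 21.119429, π⊥ = -2+7·τ' ≈ -4.119429 ∉ [-0.1, 1.5) ⇒ out
candidate 4: (m,n)=(2,4) → π∥ = 2+4·τ ≈ 15.211103, π⊥ = 2+4·τ' ≈ 0.788897 ∈ [-0.1, 1.5) ⇒ IN Λ
candidate 5: (m,n)=(3,11) → π∥ = 3+11·τ ≈ 39.330532, π⊥ = 3+11·τ' ≈ -0.330532 ∉ [-0.1, 1.5) ⇒ out
candidate 6: (m,n)=(3,3) → π∥ = 3+3·τ ≈ 12.908327, π⊥ = 3+3·τ' ≈ 2.091673 ∉ [-0.1, 1.5) ⇒ out
candidate 7: (m,n)=(-4,-17) → π∥ = -4-17·τ ≈ -60.147186, π⊥ = -4-17·τ' ≈ 1.147186 ∈ [-0.1, 1.5) ⇒ IN Λ
candidate 8: (m,n)=(-3,-8) → π∥ = -3-8·τ ≈ -29.422205, π⊥ = -3-8·τ' ≈ -0.577795 ∉ [-0.1, 1.5) ⇒ out
candidate 9: (m,n)=(-2,-9) → π∥ = -2-9·τ ≈ -31.724981, π⊥ = -2-9·τ' ≈ 0.724981 ∈ [-0.1, 1.5) ⇒ IN Λ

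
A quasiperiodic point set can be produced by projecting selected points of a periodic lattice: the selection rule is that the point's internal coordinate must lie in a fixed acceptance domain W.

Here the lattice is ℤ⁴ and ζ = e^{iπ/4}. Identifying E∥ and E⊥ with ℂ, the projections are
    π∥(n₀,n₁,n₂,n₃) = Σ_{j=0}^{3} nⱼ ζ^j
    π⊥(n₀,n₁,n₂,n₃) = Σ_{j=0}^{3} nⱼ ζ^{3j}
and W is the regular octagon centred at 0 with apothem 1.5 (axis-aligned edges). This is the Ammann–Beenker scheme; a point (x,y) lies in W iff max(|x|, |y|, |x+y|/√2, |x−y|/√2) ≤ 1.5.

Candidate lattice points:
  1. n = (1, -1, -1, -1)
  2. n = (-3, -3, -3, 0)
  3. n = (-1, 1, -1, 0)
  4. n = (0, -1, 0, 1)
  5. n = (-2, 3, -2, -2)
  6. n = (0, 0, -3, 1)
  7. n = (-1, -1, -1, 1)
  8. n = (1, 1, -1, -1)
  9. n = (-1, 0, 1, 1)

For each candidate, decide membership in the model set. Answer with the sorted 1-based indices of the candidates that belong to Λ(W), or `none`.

Internal map: ζ^{3j} for j=0..3 gives (1,0), (−√2/2,√2/2), (0,−1), (√2/2,√2/2).
candidate 1: n = (1, -1, -1, -1) → π⊥ ≈ (+1.0000, -0.4142); max(|x|,|y|,|x±y|/√2) = 1.0000 ≤ 1.5 ⇒ ∈ W
candidate 2: n = (-3, -3, -3, 0) → π⊥ ≈ (-0.8787, +0.8787); max(|x|,|y|,|x±y|/√2) = 1.2426 ≤ 1.5 ⇒ ∈ W
candidate 3: n = (-1, 1, -1, 0) → π⊥ ≈ (-1.7071, +1.7071); max(|x|,|y|,|x±y|/√2) = 2.4142 > 1.5 ⇒ ∉ W
candidate 4: n = (0, -1, 0, 1) → π⊥ ≈ (+1.4142, +0.0000); max(|x|,|y|,|x±y|/√2) = 1.4142 ≤ 1.5 ⇒ ∈ W
candidate 5: n = (-2, 3, -2, -2) → π⊥ ≈ (-5.5355, +2.7071); max(|x|,|y|,|x±y|/√2) = 5.8284 > 1.5 ⇒ ∉ W
candidate 6: n = (0, 0, -3, 1) → π⊥ ≈ (+0.7071, +3.7071); max(|x|,|y|,|x±y|/√2) = 3.7071 > 1.5 ⇒ ∉ W
candidate 7: n = (-1, -1, -1, 1) → π⊥ ≈ (+0.4142, +1.0000); max(|x|,|y|,|x±y|/√2) = 1.0000 ≤ 1.5 ⇒ ∈ W
candidate 8: n = (1, 1, -1, -1) → π⊥ ≈ (-0.4142, +1.0000); max(|x|,|y|,|x±y|/√2) = 1.0000 ≤ 1.5 ⇒ ∈ W
candidate 9: n = (-1, 0, 1, 1) → π⊥ ≈ (-0.2929, -0.2929); max(|x|,|y|,|x±y|/√2) = 0.4142 ≤ 1.5 ⇒ ∈ W

1, 2, 4, 7, 8, 9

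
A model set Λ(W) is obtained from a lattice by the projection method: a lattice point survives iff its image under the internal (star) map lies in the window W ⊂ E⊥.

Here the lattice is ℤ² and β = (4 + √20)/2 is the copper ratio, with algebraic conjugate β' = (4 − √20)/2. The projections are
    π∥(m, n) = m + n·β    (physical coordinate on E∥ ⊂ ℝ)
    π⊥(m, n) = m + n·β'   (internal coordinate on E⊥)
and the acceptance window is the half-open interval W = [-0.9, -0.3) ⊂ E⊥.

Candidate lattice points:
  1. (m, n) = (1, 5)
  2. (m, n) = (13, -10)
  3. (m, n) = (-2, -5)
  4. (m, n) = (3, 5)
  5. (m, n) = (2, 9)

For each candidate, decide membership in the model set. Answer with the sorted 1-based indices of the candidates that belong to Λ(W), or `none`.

3

Numerically β ≈ 4.236068 and β' = −1/β ≈ -0.236068.
[1] lift (1,5): star map gives -0.180340; window check -0.9 ≤ -0.180340 < -0.3 is false → out
[2] lift (13,-10): star map gives 15.360680; window check -0.9 ≤ 15.360680 < -0.3 is false → out
[3] lift (-2,-5): star map gives -0.819660; window check -0.9 ≤ -0.819660 < -0.3 is true → IN Λ
[4] lift (3,5): star map gives 1.819660; window check -0.9 ≤ 1.819660 < -0.3 is false → out
[5] lift (2,9): star map gives -0.124612; window check -0.9 ≤ -0.124612 < -0.3 is false → out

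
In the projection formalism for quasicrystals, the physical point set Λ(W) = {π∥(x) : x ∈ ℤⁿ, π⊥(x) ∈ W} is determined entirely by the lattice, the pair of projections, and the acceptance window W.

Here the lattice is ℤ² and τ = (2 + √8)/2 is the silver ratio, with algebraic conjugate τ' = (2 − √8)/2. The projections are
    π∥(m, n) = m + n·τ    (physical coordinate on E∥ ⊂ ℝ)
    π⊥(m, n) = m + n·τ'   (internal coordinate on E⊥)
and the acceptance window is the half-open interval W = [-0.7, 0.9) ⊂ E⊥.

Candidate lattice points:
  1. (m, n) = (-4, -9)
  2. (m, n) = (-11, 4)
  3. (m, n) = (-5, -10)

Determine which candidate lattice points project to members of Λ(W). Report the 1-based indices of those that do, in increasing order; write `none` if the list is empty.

Numerically τ ≈ 2.414214 and τ' = −1/τ ≈ -0.414214.
candidate 1: (m,n)=(-4,-9) → π∥ = -4-9·τ ≈ -25.727922, π⊥ = -4-9·τ' ≈ -0.272078 ∈ [-0.7, 0.9) ⇒ IN Λ
candidate 2: (m,n)=(-11,4) → π∥ = -11+4·τ ≈ -1.343146, π⊥ = -11+4·τ' ≈ -12.656854 ∉ [-0.7, 0.9) ⇒ out
candidate 3: (m,n)=(-5,-10) → π∥ = -5-10·τ ≈ -29.142136, π⊥ = -5-10·τ' ≈ -0.857864 ∉ [-0.7, 0.9) ⇒ out

1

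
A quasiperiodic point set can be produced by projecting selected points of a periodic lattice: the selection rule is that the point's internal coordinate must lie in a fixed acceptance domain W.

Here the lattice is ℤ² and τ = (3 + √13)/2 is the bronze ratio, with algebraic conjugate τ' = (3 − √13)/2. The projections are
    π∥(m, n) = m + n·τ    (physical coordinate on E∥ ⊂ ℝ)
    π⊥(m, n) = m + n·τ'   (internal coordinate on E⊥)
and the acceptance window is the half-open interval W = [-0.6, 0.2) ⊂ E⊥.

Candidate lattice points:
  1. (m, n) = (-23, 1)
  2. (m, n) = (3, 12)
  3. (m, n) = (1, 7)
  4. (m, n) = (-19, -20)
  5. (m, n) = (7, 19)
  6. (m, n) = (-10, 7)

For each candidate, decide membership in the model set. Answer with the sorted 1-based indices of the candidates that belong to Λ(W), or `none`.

none

Numerically τ ≈ 3.302776 and τ' = −1/τ ≈ -0.302776.
[1] lift (-23,1): star map gives -23.302776; window check -0.6 ≤ -23.302776 < 0.2 is false → out
[2] lift (3,12): star map gives -0.633308; window check -0.6 ≤ -0.633308 < 0.2 is false → out
[3] lift (1,7): star map gives -1.119429; window check -0.6 ≤ -1.119429 < 0.2 is false → out
[4] lift (-19,-20): star map gives -12.944487; window check -0.6 ≤ -12.944487 < 0.2 is false → out
[5] lift (7,19): star map gives 1.247263; window check -0.6 ≤ 1.247263 < 0.2 is false → out
[6] lift (-10,7): star map gives -12.119429; window check -0.6 ≤ -12.119429 < 0.2 is false → out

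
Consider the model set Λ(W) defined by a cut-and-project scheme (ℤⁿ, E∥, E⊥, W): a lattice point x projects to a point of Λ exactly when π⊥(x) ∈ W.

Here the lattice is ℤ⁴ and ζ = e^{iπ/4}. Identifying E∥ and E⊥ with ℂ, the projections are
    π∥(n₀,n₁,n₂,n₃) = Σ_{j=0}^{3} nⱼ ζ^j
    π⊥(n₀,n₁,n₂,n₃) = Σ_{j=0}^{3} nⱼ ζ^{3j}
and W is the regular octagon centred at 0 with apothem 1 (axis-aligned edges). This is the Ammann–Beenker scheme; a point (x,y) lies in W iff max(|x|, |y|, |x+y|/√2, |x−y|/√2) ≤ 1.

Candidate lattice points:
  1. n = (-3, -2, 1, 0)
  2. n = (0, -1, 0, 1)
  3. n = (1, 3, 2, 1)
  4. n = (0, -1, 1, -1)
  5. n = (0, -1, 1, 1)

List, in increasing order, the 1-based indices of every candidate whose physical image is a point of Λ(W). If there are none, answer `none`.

With ζ = e^{iπ/4} the internal vectors are ζ^0,ζ^3,ζ^6,ζ^9.
#1 (-3, -2, 1, 0): internal (-1.585786, -2.414214); octagon support 2.828427 vs apothem 1 → ∉ W
#2 (0, -1, 0, 1): internal (1.414214, 0.000000); octagon support 1.414214 vs apothem 1 → ∉ W
#3 (1, 3, 2, 1): internal (-0.414214, 0.828427); octagon support 0.878680 vs apothem 1 → ∈ W
#4 (0, -1, 1, -1): internal (0.000000, -2.414214); octagon support 2.414214 vs apothem 1 → ∉ W
#5 (0, -1, 1, 1): internal (1.414214, -1.000000); octagon support 1.707107 vs apothem 1 → ∉ W

3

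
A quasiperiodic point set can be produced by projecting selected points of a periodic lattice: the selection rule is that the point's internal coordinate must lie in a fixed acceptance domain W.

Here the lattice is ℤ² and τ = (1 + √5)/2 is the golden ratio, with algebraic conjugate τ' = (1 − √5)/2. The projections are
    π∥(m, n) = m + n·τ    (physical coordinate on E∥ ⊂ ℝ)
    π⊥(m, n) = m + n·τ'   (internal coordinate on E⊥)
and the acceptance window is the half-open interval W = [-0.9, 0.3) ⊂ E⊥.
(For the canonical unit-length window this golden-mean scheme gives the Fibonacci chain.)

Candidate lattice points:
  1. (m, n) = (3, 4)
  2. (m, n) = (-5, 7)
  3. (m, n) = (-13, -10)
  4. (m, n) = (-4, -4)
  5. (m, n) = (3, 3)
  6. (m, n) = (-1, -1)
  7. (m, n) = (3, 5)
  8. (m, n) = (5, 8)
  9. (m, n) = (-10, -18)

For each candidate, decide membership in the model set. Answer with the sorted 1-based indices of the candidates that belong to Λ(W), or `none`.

Compute τ' = (1−√5)/2 = -0.618034, so π⊥(m,n) = m -0.618034·n.
[1] lift (3,4): star map gives 0.527864; window check -0.9 ≤ 0.527864 < 0.3 is false → out
[2] lift (-5,7): star map gives -9.326238; window check -0.9 ≤ -9.326238 < 0.3 is false → out
[3] lift (-13,-10): star map gives -6.819660; window check -0.9 ≤ -6.819660 < 0.3 is false → out
[4] lift (-4,-4): star map gives -1.527864; window check -0.9 ≤ -1.527864 < 0.3 is false → out
[5] lift (3,3): star map gives 1.145898; window check -0.9 ≤ 1.145898 < 0.3 is false → out
[6] lift (-1,-1): star map gives -0.381966; window check -0.9 ≤ -0.381966 < 0.3 is true → IN Λ
[7] lift (3,5): star map gives -0.090170; window check -0.9 ≤ -0.090170 < 0.3 is true → IN Λ
[8] lift (5,8): star map gives 0.055728; window check -0.9 ≤ 0.055728 < 0.3 is true → IN Λ
[9] lift (-10,-18): star map gives 1.124612; window check -0.9 ≤ 1.124612 < 0.3 is false → out

6, 7, 8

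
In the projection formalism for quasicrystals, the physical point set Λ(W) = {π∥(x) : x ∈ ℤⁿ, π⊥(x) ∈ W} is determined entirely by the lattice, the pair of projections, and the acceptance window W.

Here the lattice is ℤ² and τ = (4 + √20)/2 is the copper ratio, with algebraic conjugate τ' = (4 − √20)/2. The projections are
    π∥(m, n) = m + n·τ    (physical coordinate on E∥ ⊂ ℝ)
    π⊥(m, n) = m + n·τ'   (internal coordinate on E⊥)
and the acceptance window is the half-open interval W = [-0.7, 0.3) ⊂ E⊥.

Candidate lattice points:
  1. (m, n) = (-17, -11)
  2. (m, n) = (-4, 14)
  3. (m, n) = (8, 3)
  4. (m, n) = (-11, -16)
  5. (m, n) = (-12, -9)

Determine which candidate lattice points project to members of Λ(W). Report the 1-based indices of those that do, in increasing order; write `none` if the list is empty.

Compute τ' = (4−√20)/2 = -0.236068, so π⊥(m,n) = m -0.236068·n.
candidate 1: (m,n)=(-17,-11) → π∥ = -17-11·τ ≈ -63.596748, π⊥ = -17-11·τ' ≈ -14.403252 ∉ [-0.7, 0.3) ⇒ out
candidate 2: (m,n)=(-4,14) → π∥ = -4+14·τ ≈ 55.304952, π⊥ = -4+14·τ' ≈ -7.304952 ∉ [-0.7, 0.3) ⇒ out
candidate 3: (m,n)=(8,3) → π∥ = 8+3·τ ≈ 20.708204, π⊥ = 8+3·τ' ≈ 7.291796 ∉ [-0.7, 0.3) ⇒ out
candidate 4: (m,n)=(-11,-16) → π∥ = -11-16·τ ≈ -78.777088, π⊥ = -11-16·τ' ≈ -7.222912 ∉ [-0.7, 0.3) ⇒ out
candidate 5: (m,n)=(-12,-9) → π∥ = -12-9·τ ≈ -50.124612, π⊥ = -12-9·τ' ≈ -9.875388 ∉ [-0.7, 0.3) ⇒ out

none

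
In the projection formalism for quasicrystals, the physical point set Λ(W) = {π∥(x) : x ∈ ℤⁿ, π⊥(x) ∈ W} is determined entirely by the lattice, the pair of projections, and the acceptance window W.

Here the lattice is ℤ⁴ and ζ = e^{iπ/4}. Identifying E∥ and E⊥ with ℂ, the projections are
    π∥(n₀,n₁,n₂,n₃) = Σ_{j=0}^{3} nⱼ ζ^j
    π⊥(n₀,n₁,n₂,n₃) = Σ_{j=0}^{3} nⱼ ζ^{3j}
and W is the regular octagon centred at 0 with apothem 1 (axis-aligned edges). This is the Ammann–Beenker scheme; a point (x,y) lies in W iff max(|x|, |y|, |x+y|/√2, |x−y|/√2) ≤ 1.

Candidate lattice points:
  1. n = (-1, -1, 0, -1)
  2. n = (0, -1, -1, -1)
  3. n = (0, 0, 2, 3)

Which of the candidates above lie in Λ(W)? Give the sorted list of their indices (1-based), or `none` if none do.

2

Internal map: ζ^{3j} for j=0..3 gives (1,0), (−√2/2,√2/2), (0,−1), (√2/2,√2/2).
#1 (-1, -1, 0, -1): internal (-1.0000, -1.4142); octagon support 1.7071 vs apothem 1 → ∉ W
#2 (0, -1, -1, -1): internal (0.0000, -0.4142); octagon support 0.4142 vs apothem 1 → ∈ W
#3 (0, 0, 2, 3): internal (2.1213, 0.1213); octagon support 2.1213 vs apothem 1 → ∉ W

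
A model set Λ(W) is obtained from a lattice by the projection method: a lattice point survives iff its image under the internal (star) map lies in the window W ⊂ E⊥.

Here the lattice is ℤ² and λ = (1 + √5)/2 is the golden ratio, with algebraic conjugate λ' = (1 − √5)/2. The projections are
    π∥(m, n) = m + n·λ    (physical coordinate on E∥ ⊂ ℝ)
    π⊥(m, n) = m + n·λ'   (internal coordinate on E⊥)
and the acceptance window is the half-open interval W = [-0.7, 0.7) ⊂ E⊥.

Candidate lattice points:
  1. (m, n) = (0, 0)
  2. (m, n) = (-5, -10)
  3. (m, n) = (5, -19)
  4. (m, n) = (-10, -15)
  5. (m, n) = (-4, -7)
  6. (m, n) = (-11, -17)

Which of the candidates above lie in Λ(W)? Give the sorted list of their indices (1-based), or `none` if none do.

1, 5, 6

Numerically λ ≈ 1.6180 and λ' = −1/λ ≈ -0.6180.
#1 (0,0): internal coord 0 + (0)·λ' = +0.0000; +0.0000 ∈ [-0.7, 0.7) → IN Λ
#2 (-5,-10): internal coord -5 + (-10)·λ' = +1.1803; +1.1803 ∉ [-0.7, 0.7) → out
#3 (5,-19): internal coord 5 + (-19)·λ' = +16.7426; +16.7426 ∉ [-0.7, 0.7) → out
#4 (-10,-15): internal coord -10 + (-15)·λ' = -0.7295; -0.7295 ∉ [-0.7, 0.7) → out
#5 (-4,-7): internal coord -4 + (-7)·λ' = +0.3262; +0.3262 ∈ [-0.7, 0.7) → IN Λ
#6 (-11,-17): internal coord -11 + (-17)·λ' = -0.4934; -0.4934 ∈ [-0.7, 0.7) → IN Λ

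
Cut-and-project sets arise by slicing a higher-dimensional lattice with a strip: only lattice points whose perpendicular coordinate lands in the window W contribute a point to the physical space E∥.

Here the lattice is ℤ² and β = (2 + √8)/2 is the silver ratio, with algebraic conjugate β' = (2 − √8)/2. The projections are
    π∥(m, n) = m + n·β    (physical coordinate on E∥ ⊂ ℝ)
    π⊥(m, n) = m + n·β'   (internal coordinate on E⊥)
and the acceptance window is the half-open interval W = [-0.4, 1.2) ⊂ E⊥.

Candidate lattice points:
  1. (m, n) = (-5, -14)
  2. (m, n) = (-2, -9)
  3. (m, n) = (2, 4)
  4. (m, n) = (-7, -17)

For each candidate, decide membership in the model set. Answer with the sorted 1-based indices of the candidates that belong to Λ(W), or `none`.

Numerically β ≈ 2.4142 and β' = −1/β ≈ -0.4142.
#1 (-5,-14): internal coord -5 + (-14)·β' = +0.7990; +0.7990 ∈ [-0.4, 1.2) → IN Λ
#2 (-2,-9): internal coord -2 + (-9)·β' = +1.7279; +1.7279 ∉ [-0.4, 1.2) → out
#3 (2,4): internal coord 2 + (4)·β' = +0.3431; +0.3431 ∈ [-0.4, 1.2) → IN Λ
#4 (-7,-17): internal coord -7 + (-17)·β' = +0.0416; +0.0416 ∈ [-0.4, 1.2) → IN Λ

1, 3, 4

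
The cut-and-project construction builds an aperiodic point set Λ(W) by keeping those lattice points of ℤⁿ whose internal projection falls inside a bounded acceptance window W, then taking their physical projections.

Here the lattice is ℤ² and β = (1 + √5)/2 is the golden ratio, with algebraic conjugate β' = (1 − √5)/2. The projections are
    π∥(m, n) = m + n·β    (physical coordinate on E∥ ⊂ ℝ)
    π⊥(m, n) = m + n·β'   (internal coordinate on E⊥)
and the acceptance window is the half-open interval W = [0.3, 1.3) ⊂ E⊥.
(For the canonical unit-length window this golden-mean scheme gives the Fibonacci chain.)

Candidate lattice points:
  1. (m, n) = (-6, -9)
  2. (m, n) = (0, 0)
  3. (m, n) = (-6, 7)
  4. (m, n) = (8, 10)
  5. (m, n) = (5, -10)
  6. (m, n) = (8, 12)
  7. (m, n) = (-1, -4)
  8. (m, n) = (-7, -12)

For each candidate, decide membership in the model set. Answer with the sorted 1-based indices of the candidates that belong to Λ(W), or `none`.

6, 8

Compute β' = (1−√5)/2 = -0.618034, so π⊥(m,n) = m -0.618034·n.
#1 (-6,-9): internal coord -6 + (-9)·β' = -0.437694; -0.437694 ∉ [0.3, 1.3) → out
#2 (0,0): internal coord 0 + (0)·β' = +0.000000; +0.000000 ∉ [0.3, 1.3) → out
#3 (-6,7): internal coord -6 + (7)·β' = -10.326238; -10.326238 ∉ [0.3, 1.3) → out
#4 (8,10): internal coord 8 + (10)·β' = +1.819660; +1.819660 ∉ [0.3, 1.3) → out
#5 (5,-10): internal coord 5 + (-10)·β' = +11.180340; +11.180340 ∉ [0.3, 1.3) → out
#6 (8,12): internal coord 8 + (12)·β' = +0.583592; +0.583592 ∈ [0.3, 1.3) → IN Λ
#7 (-1,-4): internal coord -1 + (-4)·β' = +1.472136; +1.472136 ∉ [0.3, 1.3) → out
#8 (-7,-12): internal coord -7 + (-12)·β' = +0.416408; +0.416408 ∈ [0.3, 1.3) → IN Λ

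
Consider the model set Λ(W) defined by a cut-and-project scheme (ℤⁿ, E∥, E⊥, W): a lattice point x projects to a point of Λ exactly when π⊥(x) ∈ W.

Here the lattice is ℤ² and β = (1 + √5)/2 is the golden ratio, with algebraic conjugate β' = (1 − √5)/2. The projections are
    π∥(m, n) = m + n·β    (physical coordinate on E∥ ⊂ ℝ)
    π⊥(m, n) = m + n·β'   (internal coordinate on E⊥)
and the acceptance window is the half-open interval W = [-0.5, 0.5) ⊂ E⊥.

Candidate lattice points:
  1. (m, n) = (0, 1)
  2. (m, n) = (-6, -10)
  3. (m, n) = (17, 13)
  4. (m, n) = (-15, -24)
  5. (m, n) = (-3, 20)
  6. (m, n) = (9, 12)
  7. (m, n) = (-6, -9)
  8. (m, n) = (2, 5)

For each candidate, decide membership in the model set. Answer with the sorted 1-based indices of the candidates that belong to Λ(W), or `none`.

2, 4, 7

Numerically β ≈ 1.6180 and β' = −1/β ≈ -0.6180.
[1] lift (0,1): star map gives -0.6180; window check -0.5 ≤ -0.6180 < 0.5 is false → out
[2] lift (-6,-10): star map gives 0.1803; window check -0.5 ≤ 0.1803 < 0.5 is true → IN Λ
[3] lift (17,13): star map gives 8.9656; window check -0.5 ≤ 8.9656 < 0.5 is false → out
[4] lift (-15,-24): star map gives -0.1672; window check -0.5 ≤ -0.1672 < 0.5 is true → IN Λ
[5] lift (-3,20): star map gives -15.3607; window check -0.5 ≤ -15.3607 < 0.5 is false → out
[6] lift (9,12): star map gives 1.5836; window check -0.5 ≤ 1.5836 < 0.5 is false → out
[7] lift (-6,-9): star map gives -0.4377; window check -0.5 ≤ -0.4377 < 0.5 is true → IN Λ
[8] lift (2,5): star map gives -1.0902; window check -0.5 ≤ -1.0902 < 0.5 is false → out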